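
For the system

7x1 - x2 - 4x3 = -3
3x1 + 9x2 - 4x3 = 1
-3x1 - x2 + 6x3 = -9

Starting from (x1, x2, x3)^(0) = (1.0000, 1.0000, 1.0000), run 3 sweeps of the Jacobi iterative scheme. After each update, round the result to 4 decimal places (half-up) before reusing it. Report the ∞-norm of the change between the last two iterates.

Iteration 1:
  x1 = (-3 - (-1)·1.0000 - (-4)·1.0000) / (7) = 0.2857
  x2 = (1 - (3)·1.0000 - (-4)·1.0000) / (9) = 0.2222
  x3 = (-9 - (-3)·1.0000 - (-1)·1.0000) / (6) = -0.8333
Iteration 2:
  x1 = (-3 - (-1)·0.2222 - (-4)·-0.8333) / (7) = -0.8730
  x2 = (1 - (3)·0.2857 - (-4)·-0.8333) / (9) = -0.3545
  x3 = (-9 - (-3)·0.2857 - (-1)·0.2222) / (6) = -1.3201
Iteration 3:
  x1 = (-3 - (-1)·-0.3545 - (-4)·-1.3201) / (7) = -1.2336
  x2 = (1 - (3)·-0.8730 - (-4)·-1.3201) / (9) = -0.1846
  x3 = (-9 - (-3)·-0.8730 - (-1)·-0.3545) / (6) = -1.9956
Change: (-0.3606, 0.1699, -0.6755) → max |·| = 0.6755

0.6755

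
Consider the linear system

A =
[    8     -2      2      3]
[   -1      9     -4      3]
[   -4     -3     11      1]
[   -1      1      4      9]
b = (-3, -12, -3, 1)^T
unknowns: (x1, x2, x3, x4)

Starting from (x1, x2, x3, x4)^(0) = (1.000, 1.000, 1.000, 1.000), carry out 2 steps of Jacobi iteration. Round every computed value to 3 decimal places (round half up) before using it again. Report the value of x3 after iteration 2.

-0.818

Iteration 1:
  x1 = (-3 - (-2)·1.000 - (2)·1.000 - (3)·1.000) / (8) = -0.750
  x2 = (-12 - (-1)·1.000 - (-4)·1.000 - (3)·1.000) / (9) = -1.111
  x3 = (-3 - (-4)·1.000 - (-3)·1.000 - (1)·1.000) / (11) = 0.273
  x4 = (1 - (-1)·1.000 - (1)·1.000 - (4)·1.000) / (9) = -0.333
Iteration 2:
  x1 = (-3 - (-2)·-1.111 - (2)·0.273 - (3)·-0.333) / (8) = -0.596
  x2 = (-12 - (-1)·-0.750 - (-4)·0.273 - (3)·-0.333) / (9) = -1.184
  x3 = (-3 - (-4)·-0.750 - (-3)·-1.111 - (1)·-0.333) / (11) = -0.818
  x4 = (1 - (-1)·-0.750 - (1)·-1.111 - (4)·0.273) / (9) = 0.030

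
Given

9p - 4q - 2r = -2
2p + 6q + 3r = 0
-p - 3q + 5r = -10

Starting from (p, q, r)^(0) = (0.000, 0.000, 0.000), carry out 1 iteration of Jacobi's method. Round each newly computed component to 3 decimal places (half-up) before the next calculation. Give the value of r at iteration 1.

-2.000

Iteration 1:
  p = (-2 - (-4)·0.000 - (-2)·0.000) / (9) = -0.222
  q = (0 - (2)·0.000 - (3)·0.000) / (6) = 0.000
  r = (-10 - (-1)·0.000 - (-3)·0.000) / (5) = -2.000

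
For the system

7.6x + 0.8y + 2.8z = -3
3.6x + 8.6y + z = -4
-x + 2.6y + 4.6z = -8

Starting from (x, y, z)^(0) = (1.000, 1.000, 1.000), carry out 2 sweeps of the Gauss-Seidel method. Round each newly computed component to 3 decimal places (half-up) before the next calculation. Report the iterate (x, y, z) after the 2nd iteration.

(0.293, -0.378, -1.462)

Iteration 1:
  x = (-3 - (0.8)·1.000 - (2.8)·1.000) / (7.6) = -0.868
  y = (-4 - (3.6)·-0.868 - (1)·1.000) / (8.6) = -0.218
  z = (-8 - (-1)·-0.868 - (2.6)·-0.218) / (4.6) = -1.805
Iteration 2:
  x = (-3 - (0.8)·-0.218 - (2.8)·-1.805) / (7.6) = 0.293
  y = (-4 - (3.6)·0.293 - (1)·-1.805) / (8.6) = -0.378
  z = (-8 - (-1)·0.293 - (2.6)·-0.378) / (4.6) = -1.462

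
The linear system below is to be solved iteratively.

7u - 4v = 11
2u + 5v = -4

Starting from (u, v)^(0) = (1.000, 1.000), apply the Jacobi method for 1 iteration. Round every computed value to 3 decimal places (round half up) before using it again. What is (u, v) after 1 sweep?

Iteration 1:
  u = (11 - (-4)·1.000) / (7) = 2.143
  v = (-4 - (2)·1.000) / (5) = -1.200

(2.143, -1.200)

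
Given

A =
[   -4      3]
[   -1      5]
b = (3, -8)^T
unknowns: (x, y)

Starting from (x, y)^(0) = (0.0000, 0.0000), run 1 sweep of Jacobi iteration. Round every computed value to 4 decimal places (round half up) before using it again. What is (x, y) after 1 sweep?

Iteration 1:
  x = (3 - (3)·0.0000) / (-4) = -0.7500
  y = (-8 - (-1)·0.0000) / (5) = -1.6000

(-0.7500, -1.6000)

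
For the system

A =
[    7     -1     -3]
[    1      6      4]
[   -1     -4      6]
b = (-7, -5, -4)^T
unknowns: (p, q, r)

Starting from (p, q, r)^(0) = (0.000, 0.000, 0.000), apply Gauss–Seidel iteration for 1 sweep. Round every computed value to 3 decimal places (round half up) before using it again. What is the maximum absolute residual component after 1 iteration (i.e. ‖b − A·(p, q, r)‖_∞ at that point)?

Iteration 1:
  p = (-7 - (-1)·0.000 - (-3)·0.000) / (7) = -1.000
  q = (-5 - (1)·-1.000 - (4)·0.000) / (6) = -0.667
  r = (-4 - (-1)·-1.000 - (-4)·-0.667) / (6) = -1.278
Residual b − A·x = (-4.501, 5.114, 0.000); ∞-norm = 5.114

5.114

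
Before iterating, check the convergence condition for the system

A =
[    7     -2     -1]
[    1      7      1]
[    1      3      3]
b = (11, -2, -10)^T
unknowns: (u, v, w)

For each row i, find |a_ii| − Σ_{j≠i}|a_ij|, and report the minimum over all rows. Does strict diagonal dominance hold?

-1

row 1: |7| − (2+1) = 4
row 2: |7| − (1+1) = 5
row 3: |3| − (1+3) = -1
minimum over rows = -1 → not strictly diagonally dominant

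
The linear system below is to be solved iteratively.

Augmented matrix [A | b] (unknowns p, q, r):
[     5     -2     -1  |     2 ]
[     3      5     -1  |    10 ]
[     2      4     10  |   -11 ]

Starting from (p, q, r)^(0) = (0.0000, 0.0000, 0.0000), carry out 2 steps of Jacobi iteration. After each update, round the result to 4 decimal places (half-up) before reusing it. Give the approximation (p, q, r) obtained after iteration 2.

Iteration 1:
  p = (2 - (-2)·0.0000 - (-1)·0.0000) / (5) = 0.4000
  q = (10 - (3)·0.0000 - (-1)·0.0000) / (5) = 2.0000
  r = (-11 - (2)·0.0000 - (4)·0.0000) / (10) = -1.1000
Iteration 2:
  p = (2 - (-2)·2.0000 - (-1)·-1.1000) / (5) = 0.9800
  q = (10 - (3)·0.4000 - (-1)·-1.1000) / (5) = 1.5400
  r = (-11 - (2)·0.4000 - (4)·2.0000) / (10) = -1.9800

(0.9800, 1.5400, -1.9800)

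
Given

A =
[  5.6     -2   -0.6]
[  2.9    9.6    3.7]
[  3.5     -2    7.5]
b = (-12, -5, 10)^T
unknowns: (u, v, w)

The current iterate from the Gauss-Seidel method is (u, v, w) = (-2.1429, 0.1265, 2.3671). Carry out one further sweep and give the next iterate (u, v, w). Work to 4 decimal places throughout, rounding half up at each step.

(-1.8441, -0.8761, 1.9603)

One sweep:
  u = (-12 - (-2)·0.1265 - (-0.6)·2.3671) / (5.6) = -1.8441
  v = (-5 - (2.9)·-1.8441 - (3.7)·2.3671) / (9.6) = -0.8761
  w = (10 - (3.5)·-1.8441 - (-2)·-0.8761) / (7.5) = 1.9603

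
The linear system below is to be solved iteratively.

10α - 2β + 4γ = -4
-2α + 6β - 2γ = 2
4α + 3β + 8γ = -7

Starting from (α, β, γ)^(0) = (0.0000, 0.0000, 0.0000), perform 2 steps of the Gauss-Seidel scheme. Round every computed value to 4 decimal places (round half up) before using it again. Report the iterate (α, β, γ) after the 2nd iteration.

(-0.0600, 0.0633, -0.8687)

Iteration 1:
  α = (-4 - (-2)·0.0000 - (4)·0.0000) / (10) = -0.4000
  β = (2 - (-2)·-0.4000 - (-2)·0.0000) / (6) = 0.2000
  γ = (-7 - (4)·-0.4000 - (3)·0.2000) / (8) = -0.7500
Iteration 2:
  α = (-4 - (-2)·0.2000 - (4)·-0.7500) / (10) = -0.0600
  β = (2 - (-2)·-0.0600 - (-2)·-0.7500) / (6) = 0.0633
  γ = (-7 - (4)·-0.0600 - (3)·0.0633) / (8) = -0.8687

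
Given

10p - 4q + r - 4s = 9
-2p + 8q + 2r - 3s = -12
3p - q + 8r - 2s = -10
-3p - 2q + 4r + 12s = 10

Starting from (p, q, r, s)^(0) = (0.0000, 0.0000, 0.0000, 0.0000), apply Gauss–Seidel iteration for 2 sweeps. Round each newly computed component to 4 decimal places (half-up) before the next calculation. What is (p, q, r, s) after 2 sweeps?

Iteration 1:
  p = (9 - (-4)·0.0000 - (1)·0.0000 - (-4)·0.0000) / (10) = 0.9000
  q = (-12 - (-2)·0.9000 - (2)·0.0000 - (-3)·0.0000) / (8) = -1.2750
  r = (-10 - (3)·0.9000 - (-1)·-1.2750 - (-2)·0.0000) / (8) = -1.7469
  s = (10 - (-3)·0.9000 - (-2)·-1.2750 - (4)·-1.7469) / (12) = 1.4281
Iteration 2:
  p = (9 - (-4)·-1.2750 - (1)·-1.7469 - (-4)·1.4281) / (10) = 1.1359
  q = (-12 - (-2)·1.1359 - (2)·-1.7469 - (-3)·1.4281) / (8) = -0.2438
  r = (-10 - (3)·1.1359 - (-1)·-0.2438 - (-2)·1.4281) / (8) = -1.3494
  s = (10 - (-3)·1.1359 - (-2)·-0.2438 - (4)·-1.3494) / (12) = 1.5265

(1.1359, -0.2438, -1.3494, 1.5265)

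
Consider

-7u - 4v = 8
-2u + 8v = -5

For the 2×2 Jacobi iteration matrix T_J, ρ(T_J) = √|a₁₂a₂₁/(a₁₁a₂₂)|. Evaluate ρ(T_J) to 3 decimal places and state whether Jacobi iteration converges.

a₁₂a₂₁/(a₁₁a₂₂) = (-4)·(-2) / ((-7)·(8)) = -0.142857
ρ = √|-0.142857| = √0.142857 = 0.378
ρ < 1, so Jacobi converges

0.378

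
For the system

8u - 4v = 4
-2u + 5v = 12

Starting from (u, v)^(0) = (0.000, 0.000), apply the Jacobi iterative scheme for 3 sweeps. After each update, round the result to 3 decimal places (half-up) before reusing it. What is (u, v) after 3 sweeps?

Iteration 1:
  u = (4 - (-4)·0.000) / (8) = 0.500
  v = (12 - (-2)·0.000) / (5) = 2.400
Iteration 2:
  u = (4 - (-4)·2.400) / (8) = 1.700
  v = (12 - (-2)·0.500) / (5) = 2.600
Iteration 3:
  u = (4 - (-4)·2.600) / (8) = 1.800
  v = (12 - (-2)·1.700) / (5) = 3.080

(1.800, 3.080)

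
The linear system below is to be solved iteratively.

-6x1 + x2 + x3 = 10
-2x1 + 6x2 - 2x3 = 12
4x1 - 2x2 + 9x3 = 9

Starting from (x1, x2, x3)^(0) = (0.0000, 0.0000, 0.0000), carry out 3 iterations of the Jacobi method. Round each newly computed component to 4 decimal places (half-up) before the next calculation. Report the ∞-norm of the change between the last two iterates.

0.5617

Iteration 1:
  x1 = (10 - (1)·0.0000 - (1)·0.0000) / (-6) = -1.6667
  x2 = (12 - (-2)·0.0000 - (-2)·0.0000) / (6) = 2.0000
  x3 = (9 - (4)·0.0000 - (-2)·0.0000) / (9) = 1.0000
Iteration 2:
  x1 = (10 - (1)·2.0000 - (1)·1.0000) / (-6) = -1.1667
  x2 = (12 - (-2)·-1.6667 - (-2)·1.0000) / (6) = 1.7778
  x3 = (9 - (4)·-1.6667 - (-2)·2.0000) / (9) = 2.1852
Iteration 3:
  x1 = (10 - (1)·1.7778 - (1)·2.1852) / (-6) = -1.0062
  x2 = (12 - (-2)·-1.1667 - (-2)·2.1852) / (6) = 2.3395
  x3 = (9 - (4)·-1.1667 - (-2)·1.7778) / (9) = 1.9136
Change: (0.1605, 0.5617, -0.2716) → max |·| = 0.5617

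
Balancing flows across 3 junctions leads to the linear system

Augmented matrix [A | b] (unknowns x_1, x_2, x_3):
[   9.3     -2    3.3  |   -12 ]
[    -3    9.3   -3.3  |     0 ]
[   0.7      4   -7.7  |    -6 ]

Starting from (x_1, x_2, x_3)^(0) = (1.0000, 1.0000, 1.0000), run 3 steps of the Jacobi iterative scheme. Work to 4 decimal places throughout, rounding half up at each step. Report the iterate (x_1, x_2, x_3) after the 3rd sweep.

Iteration 1:
  x_1 = (-12 - (-2)·1.0000 - (3.3)·1.0000) / (9.3) = -1.4301
  x_2 = (0 - (-3)·1.0000 - (-3.3)·1.0000) / (9.3) = 0.6774
  x_3 = (-6 - (0.7)·1.0000 - (4)·1.0000) / (-7.7) = 1.3896
Iteration 2:
  x_1 = (-12 - (-2)·0.6774 - (3.3)·1.3896) / (9.3) = -1.6377
  x_2 = (0 - (-3)·-1.4301 - (-3.3)·1.3896) / (9.3) = 0.0318
  x_3 = (-6 - (0.7)·-1.4301 - (4)·0.6774) / (-7.7) = 1.0011
Iteration 3:
  x_1 = (-12 - (-2)·0.0318 - (3.3)·1.0011) / (9.3) = -1.6387
  x_2 = (0 - (-3)·-1.6377 - (-3.3)·1.0011) / (9.3) = -0.1731
  x_3 = (-6 - (0.7)·-1.6377 - (4)·0.0318) / (-7.7) = 0.6469

(-1.6387, -0.1731, 0.6469)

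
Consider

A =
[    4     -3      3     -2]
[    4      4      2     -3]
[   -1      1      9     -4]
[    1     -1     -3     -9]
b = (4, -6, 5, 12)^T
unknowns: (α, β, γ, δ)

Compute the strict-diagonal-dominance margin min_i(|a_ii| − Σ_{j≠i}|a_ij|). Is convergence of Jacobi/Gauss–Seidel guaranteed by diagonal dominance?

-5

row 1: |4| − (3+3+2) = -4
row 2: |4| − (4+2+3) = -5
row 3: |9| − (1+1+4) = 3
row 4: |-9| − (1+1+3) = 4
minimum over rows = -5 → not strictly diagonally dominant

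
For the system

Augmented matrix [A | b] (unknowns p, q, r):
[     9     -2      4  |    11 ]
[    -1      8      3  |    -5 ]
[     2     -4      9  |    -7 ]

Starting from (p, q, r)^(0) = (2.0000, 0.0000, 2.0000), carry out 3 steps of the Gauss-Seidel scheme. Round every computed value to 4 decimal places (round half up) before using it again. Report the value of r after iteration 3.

Iteration 1:
  p = (11 - (-2)·0.0000 - (4)·2.0000) / (9) = 0.3333
  q = (-5 - (-1)·0.3333 - (3)·2.0000) / (8) = -1.3333
  r = (-7 - (2)·0.3333 - (-4)·-1.3333) / (9) = -1.4444
Iteration 2:
  p = (11 - (-2)·-1.3333 - (4)·-1.4444) / (9) = 1.5679
  q = (-5 - (-1)·1.5679 - (3)·-1.4444) / (8) = 0.1126
  r = (-7 - (2)·1.5679 - (-4)·0.1126) / (9) = -1.0762
Iteration 3:
  p = (11 - (-2)·0.1126 - (4)·-1.0762) / (9) = 1.7256
  q = (-5 - (-1)·1.7256 - (3)·-1.0762) / (8) = -0.0057
  r = (-7 - (2)·1.7256 - (-4)·-0.0057) / (9) = -1.1638

-1.1638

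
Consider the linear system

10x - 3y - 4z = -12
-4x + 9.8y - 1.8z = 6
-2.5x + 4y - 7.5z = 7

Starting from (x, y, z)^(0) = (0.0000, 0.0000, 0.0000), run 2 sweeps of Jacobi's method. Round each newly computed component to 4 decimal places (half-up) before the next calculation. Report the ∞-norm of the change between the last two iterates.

Iteration 1:
  x = (-12 - (-3)·0.0000 - (-4)·0.0000) / (10) = -1.2000
  y = (6 - (-4)·0.0000 - (-1.8)·0.0000) / (9.8) = 0.6122
  z = (7 - (-2.5)·0.0000 - (4)·0.0000) / (-7.5) = -0.9333
Iteration 2:
  x = (-12 - (-3)·0.6122 - (-4)·-0.9333) / (10) = -1.3897
  y = (6 - (-4)·-1.2000 - (-1.8)·-0.9333) / (9.8) = -0.0490
  z = (7 - (-2.5)·-1.2000 - (4)·0.6122) / (-7.5) = -0.2068
Change: (-0.1897, -0.6612, 0.7265) → max |·| = 0.7265

0.7265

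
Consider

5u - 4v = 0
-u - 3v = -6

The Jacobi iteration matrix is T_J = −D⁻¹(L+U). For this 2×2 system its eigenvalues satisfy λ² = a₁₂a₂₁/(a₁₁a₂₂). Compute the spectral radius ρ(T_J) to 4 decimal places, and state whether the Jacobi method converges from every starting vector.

0.5164

a₁₂a₂₁/(a₁₁a₂₂) = (-4)·(-1) / ((5)·(-3)) = -0.266667
ρ = √|-0.266667| = √0.266667 = 0.5164
ρ < 1, so Jacobi converges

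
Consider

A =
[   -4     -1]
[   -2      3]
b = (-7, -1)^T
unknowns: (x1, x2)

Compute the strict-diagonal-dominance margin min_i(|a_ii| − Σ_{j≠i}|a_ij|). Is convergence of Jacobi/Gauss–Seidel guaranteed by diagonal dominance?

row 1: |-4| − (1) = 3
row 2: |3| − (2) = 1
minimum over rows = 1 → strictly diagonally dominant (convergence guaranteed)

1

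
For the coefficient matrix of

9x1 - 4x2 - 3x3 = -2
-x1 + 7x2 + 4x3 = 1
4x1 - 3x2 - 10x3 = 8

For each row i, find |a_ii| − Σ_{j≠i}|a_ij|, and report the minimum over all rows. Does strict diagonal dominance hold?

row 1: |9| − (4+3) = 2
row 2: |7| − (1+4) = 2
row 3: |-10| − (4+3) = 3
minimum over rows = 2 → strictly diagonally dominant (convergence guaranteed)

2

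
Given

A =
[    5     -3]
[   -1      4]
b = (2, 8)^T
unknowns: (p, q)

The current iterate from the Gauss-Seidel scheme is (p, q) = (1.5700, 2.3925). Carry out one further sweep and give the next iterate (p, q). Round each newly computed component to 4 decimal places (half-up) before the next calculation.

One sweep:
  p = (2 - (-3)·2.3925) / (5) = 1.8355
  q = (8 - (-1)·1.8355) / (4) = 2.4589

(1.8355, 2.4589)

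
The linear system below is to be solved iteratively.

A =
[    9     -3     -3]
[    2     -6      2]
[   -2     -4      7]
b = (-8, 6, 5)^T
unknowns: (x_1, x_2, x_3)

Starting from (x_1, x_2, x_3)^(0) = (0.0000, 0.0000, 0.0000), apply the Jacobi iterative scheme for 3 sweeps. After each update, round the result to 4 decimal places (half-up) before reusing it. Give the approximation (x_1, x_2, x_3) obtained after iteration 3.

(-1.2787, -1.3651, -0.1716)

Iteration 1:
  x_1 = (-8 - (-3)·0.0000 - (-3)·0.0000) / (9) = -0.8889
  x_2 = (6 - (2)·0.0000 - (2)·0.0000) / (-6) = -1.0000
  x_3 = (5 - (-2)·0.0000 - (-4)·0.0000) / (7) = 0.7143
Iteration 2:
  x_1 = (-8 - (-3)·-1.0000 - (-3)·0.7143) / (9) = -0.9841
  x_2 = (6 - (2)·-0.8889 - (2)·0.7143) / (-6) = -1.0582
  x_3 = (5 - (-2)·-0.8889 - (-4)·-1.0000) / (7) = -0.1111
Iteration 3:
  x_1 = (-8 - (-3)·-1.0582 - (-3)·-0.1111) / (9) = -1.2787
  x_2 = (6 - (2)·-0.9841 - (2)·-0.1111) / (-6) = -1.3651
  x_3 = (5 - (-2)·-0.9841 - (-4)·-1.0582) / (7) = -0.1716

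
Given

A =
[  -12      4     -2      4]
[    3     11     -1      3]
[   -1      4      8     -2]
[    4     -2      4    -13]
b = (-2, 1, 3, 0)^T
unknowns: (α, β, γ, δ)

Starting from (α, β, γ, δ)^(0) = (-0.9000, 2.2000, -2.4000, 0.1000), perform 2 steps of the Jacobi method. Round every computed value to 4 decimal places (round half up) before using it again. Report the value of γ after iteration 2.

0.1578

Iteration 1:
  α = (-2 - (4)·2.2000 - (-2)·-2.4000 - (4)·0.1000) / (-12) = 1.3333
  β = (1 - (3)·-0.9000 - (-1)·-2.4000 - (3)·0.1000) / (11) = 0.0909
  γ = (3 - (-1)·-0.9000 - (4)·2.2000 - (-2)·0.1000) / (8) = -0.8125
  δ = (0 - (4)·-0.9000 - (-2)·2.2000 - (4)·-2.4000) / (-13) = -1.3538
Iteration 2:
  α = (-2 - (4)·0.0909 - (-2)·-0.8125 - (4)·-1.3538) / (-12) = -0.1189
  β = (1 - (3)·1.3333 - (-1)·-0.8125 - (3)·-1.3538) / (11) = 0.0226
  γ = (3 - (-1)·1.3333 - (4)·0.0909 - (-2)·-1.3538) / (8) = 0.1578
  δ = (0 - (4)·1.3333 - (-2)·0.0909 - (4)·-0.8125) / (-13) = 0.1463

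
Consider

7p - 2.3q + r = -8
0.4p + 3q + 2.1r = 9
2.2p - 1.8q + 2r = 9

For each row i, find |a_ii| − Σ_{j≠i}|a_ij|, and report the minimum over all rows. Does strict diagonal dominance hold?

row 1: |7| − (2.3+1) = 3.7
row 2: |3| − (0.4+2.1) = 0.5
row 3: |2| − (2.2+1.8) = -2
minimum over rows = -2 → not strictly diagonally dominant

-2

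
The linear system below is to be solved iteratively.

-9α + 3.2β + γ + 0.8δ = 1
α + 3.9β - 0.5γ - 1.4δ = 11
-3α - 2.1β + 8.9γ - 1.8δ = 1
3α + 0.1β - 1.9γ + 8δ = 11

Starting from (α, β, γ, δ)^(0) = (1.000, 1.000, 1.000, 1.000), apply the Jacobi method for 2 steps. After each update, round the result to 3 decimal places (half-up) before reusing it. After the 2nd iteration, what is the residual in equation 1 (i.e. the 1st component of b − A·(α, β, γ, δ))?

Iteration 1:
  α = (1 - (3.2)·1.000 - (1)·1.000 - (0.8)·1.000) / (-9) = 0.444
  β = (11 - (1)·1.000 - (-0.5)·1.000 - (-1.4)·1.000) / (3.9) = 3.051
  γ = (1 - (-3)·1.000 - (-2.1)·1.000 - (-1.8)·1.000) / (8.9) = 0.888
  δ = (11 - (3)·1.000 - (0.1)·1.000 - (-1.9)·1.000) / (8) = 1.225
Iteration 2:
  α = (1 - (3.2)·3.051 - (1)·0.888 - (0.8)·1.225) / (-9) = 1.181
  β = (11 - (1)·0.444 - (-0.5)·0.888 - (-1.4)·1.225) / (3.9) = 3.260
  γ = (1 - (-3)·0.444 - (-2.1)·3.051 - (-1.8)·1.225) / (8.9) = 1.230
  δ = (11 - (3)·0.444 - (0.1)·3.051 - (-1.9)·0.888) / (8) = 1.381
Residual b − A·x = (-1.138, -0.347, 2.928, -1.580)

-1.138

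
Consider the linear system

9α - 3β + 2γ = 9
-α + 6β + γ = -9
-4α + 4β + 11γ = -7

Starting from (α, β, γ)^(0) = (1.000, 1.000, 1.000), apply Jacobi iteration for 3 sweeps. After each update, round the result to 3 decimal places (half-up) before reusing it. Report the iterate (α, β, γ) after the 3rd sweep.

(0.527, -1.445, 0.036)

Iteration 1:
  α = (9 - (-3)·1.000 - (2)·1.000) / (9) = 1.111
  β = (-9 - (-1)·1.000 - (1)·1.000) / (6) = -1.500
  γ = (-7 - (-4)·1.000 - (4)·1.000) / (11) = -0.636
Iteration 2:
  α = (9 - (-3)·-1.500 - (2)·-0.636) / (9) = 0.641
  β = (-9 - (-1)·1.111 - (1)·-0.636) / (6) = -1.209
  γ = (-7 - (-4)·1.111 - (4)·-1.500) / (11) = 0.313
Iteration 3:
  α = (9 - (-3)·-1.209 - (2)·0.313) / (9) = 0.527
  β = (-9 - (-1)·0.641 - (1)·0.313) / (6) = -1.445
  γ = (-7 - (-4)·0.641 - (4)·-1.209) / (11) = 0.036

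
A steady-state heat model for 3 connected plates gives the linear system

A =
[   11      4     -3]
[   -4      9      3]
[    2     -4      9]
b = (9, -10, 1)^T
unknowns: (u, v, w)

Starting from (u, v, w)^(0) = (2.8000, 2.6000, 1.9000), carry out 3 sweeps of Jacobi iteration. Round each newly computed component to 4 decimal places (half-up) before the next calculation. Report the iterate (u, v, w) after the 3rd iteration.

Iteration 1:
  u = (9 - (4)·2.6000 - (-3)·1.9000) / (11) = 0.3909
  v = (-10 - (-4)·2.8000 - (3)·1.9000) / (9) = -0.5000
  w = (1 - (2)·2.8000 - (-4)·2.6000) / (9) = 0.6444
Iteration 2:
  u = (9 - (4)·-0.5000 - (-3)·0.6444) / (11) = 1.1757
  v = (-10 - (-4)·0.3909 - (3)·0.6444) / (9) = -1.1522
  w = (1 - (2)·0.3909 - (-4)·-0.5000) / (9) = -0.1980
Iteration 3:
  u = (9 - (4)·-1.1522 - (-3)·-0.1980) / (11) = 1.1832
  v = (-10 - (-4)·1.1757 - (3)·-0.1980) / (9) = -0.5226
  w = (1 - (2)·1.1757 - (-4)·-1.1522) / (9) = -0.6622

(1.1832, -0.5226, -0.6622)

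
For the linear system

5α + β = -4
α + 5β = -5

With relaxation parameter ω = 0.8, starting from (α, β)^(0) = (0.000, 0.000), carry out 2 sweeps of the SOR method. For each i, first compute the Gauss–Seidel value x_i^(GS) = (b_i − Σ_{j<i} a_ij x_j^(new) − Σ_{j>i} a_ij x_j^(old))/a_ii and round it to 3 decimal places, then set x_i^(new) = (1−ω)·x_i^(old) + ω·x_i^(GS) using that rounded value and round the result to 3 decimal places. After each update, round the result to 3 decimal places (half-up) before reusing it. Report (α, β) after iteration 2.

Iteration 1:
  α: GS value = (-4 - (1)·0.000) / (5) = -0.800;  α ← (1−ω)·0.000 + ω·-0.800 = -0.640
  β: GS value = (-5 - (1)·-0.640) / (5) = -0.872;  β ← (1−ω)·0.000 + ω·-0.872 = -0.698
Iteration 2:
  α: GS value = (-4 - (1)·-0.698) / (5) = -0.660;  α ← (1−ω)·-0.640 + ω·-0.660 = -0.656
  β: GS value = (-5 - (1)·-0.656) / (5) = -0.869;  β ← (1−ω)·-0.698 + ω·-0.869 = -0.835

(-0.656, -0.835)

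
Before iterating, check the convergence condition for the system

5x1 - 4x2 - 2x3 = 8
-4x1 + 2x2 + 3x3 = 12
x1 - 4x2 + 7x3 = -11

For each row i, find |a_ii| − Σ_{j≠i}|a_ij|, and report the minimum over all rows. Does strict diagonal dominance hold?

-5

row 1: |5| − (4+2) = -1
row 2: |2| − (4+3) = -5
row 3: |7| − (1+4) = 2
minimum over rows = -5 → not strictly diagonally dominant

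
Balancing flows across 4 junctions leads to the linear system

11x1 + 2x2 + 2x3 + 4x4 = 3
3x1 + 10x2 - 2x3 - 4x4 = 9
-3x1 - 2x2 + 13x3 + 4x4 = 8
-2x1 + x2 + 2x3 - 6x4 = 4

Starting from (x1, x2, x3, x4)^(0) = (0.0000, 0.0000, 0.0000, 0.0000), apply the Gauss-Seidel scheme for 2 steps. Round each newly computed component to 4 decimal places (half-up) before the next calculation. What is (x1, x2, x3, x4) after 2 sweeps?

Iteration 1:
  x1 = (3 - (2)·0.0000 - (2)·0.0000 - (4)·0.0000) / (11) = 0.2727
  x2 = (9 - (3)·0.2727 - (-2)·0.0000 - (-4)·0.0000) / (10) = 0.8182
  x3 = (8 - (-3)·0.2727 - (-2)·0.8182 - (4)·0.0000) / (13) = 0.8042
  x4 = (4 - (-2)·0.2727 - (1)·0.8182 - (2)·0.8042) / (-6) = -0.3531
Iteration 2:
  x1 = (3 - (2)·0.8182 - (2)·0.8042 - (4)·-0.3531) / (11) = 0.1061
  x2 = (9 - (3)·0.1061 - (-2)·0.8042 - (-4)·-0.3531) / (10) = 0.8878
  x3 = (8 - (-3)·0.1061 - (-2)·0.8878 - (4)·-0.3531) / (13) = 0.8851
  x4 = (4 - (-2)·0.1061 - (1)·0.8878 - (2)·0.8851) / (-6) = -0.2590

(0.1061, 0.8878, 0.8851, -0.2590)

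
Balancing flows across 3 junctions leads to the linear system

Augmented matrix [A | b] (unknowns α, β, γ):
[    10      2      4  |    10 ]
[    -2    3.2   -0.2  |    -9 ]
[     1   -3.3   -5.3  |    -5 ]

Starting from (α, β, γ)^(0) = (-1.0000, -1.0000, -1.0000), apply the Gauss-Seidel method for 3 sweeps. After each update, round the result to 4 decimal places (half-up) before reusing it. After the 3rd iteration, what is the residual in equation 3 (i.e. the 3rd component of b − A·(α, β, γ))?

Iteration 1:
  α = (10 - (2)·-1.0000 - (4)·-1.0000) / (10) = 1.6000
  β = (-9 - (-2)·1.6000 - (-0.2)·-1.0000) / (3.2) = -1.8750
  γ = (-5 - (1)·1.6000 - (-3.3)·-1.8750) / (-5.3) = 2.4127
Iteration 2:
  α = (10 - (2)·-1.8750 - (4)·2.4127) / (10) = 0.4099
  β = (-9 - (-2)·0.4099 - (-0.2)·2.4127) / (3.2) = -2.4055
  γ = (-5 - (1)·0.4099 - (-3.3)·-2.4055) / (-5.3) = 2.5185
Iteration 3:
  α = (10 - (2)·-2.4055 - (4)·2.5185) / (10) = 0.4737
  β = (-9 - (-2)·0.4737 - (-0.2)·2.5185) / (3.2) = -2.3590
  γ = (-5 - (1)·0.4737 - (-3.3)·-2.3590) / (-5.3) = 2.5016
Residual b − A·x = (-0.0254, -0.0035, 0.0001)

0.0001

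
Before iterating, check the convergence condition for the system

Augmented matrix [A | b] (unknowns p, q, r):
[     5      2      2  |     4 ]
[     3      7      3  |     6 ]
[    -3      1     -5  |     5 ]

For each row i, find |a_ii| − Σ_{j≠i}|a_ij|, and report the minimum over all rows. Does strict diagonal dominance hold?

row 1: |5| − (2+2) = 1
row 2: |7| − (3+3) = 1
row 3: |-5| − (3+1) = 1
minimum over rows = 1 → strictly diagonally dominant (convergence guaranteed)

1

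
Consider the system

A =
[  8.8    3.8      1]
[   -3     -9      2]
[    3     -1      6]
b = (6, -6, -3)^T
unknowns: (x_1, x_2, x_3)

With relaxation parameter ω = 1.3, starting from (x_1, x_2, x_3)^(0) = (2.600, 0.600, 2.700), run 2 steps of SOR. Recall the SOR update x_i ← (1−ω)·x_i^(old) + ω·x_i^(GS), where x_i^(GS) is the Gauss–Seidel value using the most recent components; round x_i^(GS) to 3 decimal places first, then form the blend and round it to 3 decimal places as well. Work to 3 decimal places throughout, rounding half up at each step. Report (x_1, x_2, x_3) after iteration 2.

(0.199, 0.063, -0.563)

Iteration 1:
  x_1: GS value = (6 - (3.8)·0.600 - (1)·2.700) / (8.8) = 0.116;  x_1 ← (1−ω)·2.600 + ω·0.116 = -0.629
  x_2: GS value = (-6 - (-3)·-0.629 - (2)·2.700) / (-9) = 1.476;  x_2 ← (1−ω)·0.600 + ω·1.476 = 1.739
  x_3: GS value = (-3 - (3)·-0.629 - (-1)·1.739) / (6) = 0.104;  x_3 ← (1−ω)·2.700 + ω·0.104 = -0.675
Iteration 2:
  x_1: GS value = (6 - (3.8)·1.739 - (1)·-0.675) / (8.8) = 0.008;  x_1 ← (1−ω)·-0.629 + ω·0.008 = 0.199
  x_2: GS value = (-6 - (-3)·0.199 - (2)·-0.675) / (-9) = 0.450;  x_2 ← (1−ω)·1.739 + ω·0.450 = 0.063
  x_3: GS value = (-3 - (3)·0.199 - (-1)·0.063) / (6) = -0.589;  x_3 ← (1−ω)·-0.675 + ω·-0.589 = -0.563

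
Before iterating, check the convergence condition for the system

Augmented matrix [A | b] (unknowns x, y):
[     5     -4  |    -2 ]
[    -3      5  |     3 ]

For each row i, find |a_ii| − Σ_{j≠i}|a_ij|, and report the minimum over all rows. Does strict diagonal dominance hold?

1

row 1: |5| − (4) = 1
row 2: |5| − (3) = 2
minimum over rows = 1 → strictly diagonally dominant (convergence guaranteed)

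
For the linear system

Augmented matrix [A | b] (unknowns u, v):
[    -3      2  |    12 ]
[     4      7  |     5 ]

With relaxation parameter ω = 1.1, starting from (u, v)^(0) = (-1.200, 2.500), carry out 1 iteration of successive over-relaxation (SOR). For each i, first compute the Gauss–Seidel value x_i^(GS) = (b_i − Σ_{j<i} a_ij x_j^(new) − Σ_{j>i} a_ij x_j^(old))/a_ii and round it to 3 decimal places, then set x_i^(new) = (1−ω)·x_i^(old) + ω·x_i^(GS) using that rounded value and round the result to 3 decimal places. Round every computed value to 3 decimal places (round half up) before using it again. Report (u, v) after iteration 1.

(-2.446, 2.073)

Iteration 1:
  u: GS value = (12 - (2)·2.500) / (-3) = -2.333;  u ← (1−ω)·-1.200 + ω·-2.333 = -2.446
  v: GS value = (5 - (4)·-2.446) / (7) = 2.112;  v ← (1−ω)·2.500 + ω·2.112 = 2.073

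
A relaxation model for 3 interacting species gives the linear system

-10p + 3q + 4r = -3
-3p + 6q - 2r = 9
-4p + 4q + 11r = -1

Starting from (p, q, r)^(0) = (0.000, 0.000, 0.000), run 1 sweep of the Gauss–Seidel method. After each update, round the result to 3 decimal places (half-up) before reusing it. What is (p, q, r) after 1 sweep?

Iteration 1:
  p = (-3 - (3)·0.000 - (4)·0.000) / (-10) = 0.300
  q = (9 - (-3)·0.300 - (-2)·0.000) / (6) = 1.650
  r = (-1 - (-4)·0.300 - (4)·1.650) / (11) = -0.582

(0.300, 1.650, -0.582)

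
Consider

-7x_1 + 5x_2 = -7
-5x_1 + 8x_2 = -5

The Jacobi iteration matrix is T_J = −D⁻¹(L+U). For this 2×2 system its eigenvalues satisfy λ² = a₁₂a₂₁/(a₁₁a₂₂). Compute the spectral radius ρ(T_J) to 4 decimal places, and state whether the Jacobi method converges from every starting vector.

a₁₂a₂₁/(a₁₁a₂₂) = (5)·(-5) / ((-7)·(8)) = 0.446429
ρ = √|0.446429| = √0.446429 = 0.6682
ρ < 1, so Jacobi converges

0.6682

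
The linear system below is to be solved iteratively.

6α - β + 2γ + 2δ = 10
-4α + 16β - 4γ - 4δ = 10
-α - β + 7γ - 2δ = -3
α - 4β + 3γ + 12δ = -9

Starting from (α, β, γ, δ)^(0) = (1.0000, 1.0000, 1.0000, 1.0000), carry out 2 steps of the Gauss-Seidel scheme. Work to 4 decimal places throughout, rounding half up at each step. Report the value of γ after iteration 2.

Iteration 1:
  α = (10 - (-1)·1.0000 - (2)·1.0000 - (2)·1.0000) / (6) = 1.1667
  β = (10 - (-4)·1.1667 - (-4)·1.0000 - (-4)·1.0000) / (16) = 1.4167
  γ = (-3 - (-1)·1.1667 - (-1)·1.4167 - (-2)·1.0000) / (7) = 0.2262
  δ = (-9 - (1)·1.1667 - (-4)·1.4167 - (3)·0.2262) / (12) = -0.4315
Iteration 2:
  α = (10 - (-1)·1.4167 - (2)·0.2262 - (2)·-0.4315) / (6) = 1.9712
  β = (10 - (-4)·1.9712 - (-4)·0.2262 - (-4)·-0.4315) / (16) = 1.0665
  γ = (-3 - (-1)·1.9712 - (-1)·1.0665 - (-2)·-0.4315) / (7) = -0.1179
  δ = (-9 - (1)·1.9712 - (-4)·1.0665 - (3)·-0.1179) / (12) = -0.5293

-0.1179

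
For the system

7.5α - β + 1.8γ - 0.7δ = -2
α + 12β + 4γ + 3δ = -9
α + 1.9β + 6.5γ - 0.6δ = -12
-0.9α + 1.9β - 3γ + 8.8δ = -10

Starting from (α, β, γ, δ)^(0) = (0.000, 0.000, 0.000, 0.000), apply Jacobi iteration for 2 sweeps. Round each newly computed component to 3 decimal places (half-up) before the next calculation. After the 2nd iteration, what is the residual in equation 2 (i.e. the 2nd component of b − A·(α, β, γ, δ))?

0.623

Iteration 1:
  α = (-2 - (-1)·0.000 - (1.8)·0.000 - (-0.7)·0.000) / (7.5) = -0.267
  β = (-9 - (1)·0.000 - (4)·0.000 - (3)·0.000) / (12) = -0.750
  γ = (-12 - (1)·0.000 - (1.9)·0.000 - (-0.6)·0.000) / (6.5) = -1.846
  δ = (-10 - (-0.9)·0.000 - (1.9)·0.000 - (-3)·0.000) / (8.8) = -1.136
Iteration 2:
  α = (-2 - (-1)·-0.750 - (1.8)·-1.846 - (-0.7)·-1.136) / (7.5) = -0.030
  β = (-9 - (1)·-0.267 - (4)·-1.846 - (3)·-1.136) / (12) = 0.172
  γ = (-12 - (1)·-0.267 - (1.9)·-0.750 - (-0.6)·-1.136) / (6.5) = -1.691
  δ = (-10 - (-0.9)·-0.267 - (1.9)·-0.750 - (-3)·-1.846) / (8.8) = -1.631
Residual b − A·x = (0.299, 0.623, -2.284, -1.074)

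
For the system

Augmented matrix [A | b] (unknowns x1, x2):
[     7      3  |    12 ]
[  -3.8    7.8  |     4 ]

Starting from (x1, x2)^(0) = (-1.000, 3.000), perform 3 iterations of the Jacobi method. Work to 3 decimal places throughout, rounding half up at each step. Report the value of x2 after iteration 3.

Iteration 1:
  x1 = (12 - (3)·3.000) / (7) = 0.429
  x2 = (4 - (-3.8)·-1.000) / (7.8) = 0.026
Iteration 2:
  x1 = (12 - (3)·0.026) / (7) = 1.703
  x2 = (4 - (-3.8)·0.429) / (7.8) = 0.722
Iteration 3:
  x1 = (12 - (3)·0.722) / (7) = 1.405
  x2 = (4 - (-3.8)·1.703) / (7.8) = 1.342

1.342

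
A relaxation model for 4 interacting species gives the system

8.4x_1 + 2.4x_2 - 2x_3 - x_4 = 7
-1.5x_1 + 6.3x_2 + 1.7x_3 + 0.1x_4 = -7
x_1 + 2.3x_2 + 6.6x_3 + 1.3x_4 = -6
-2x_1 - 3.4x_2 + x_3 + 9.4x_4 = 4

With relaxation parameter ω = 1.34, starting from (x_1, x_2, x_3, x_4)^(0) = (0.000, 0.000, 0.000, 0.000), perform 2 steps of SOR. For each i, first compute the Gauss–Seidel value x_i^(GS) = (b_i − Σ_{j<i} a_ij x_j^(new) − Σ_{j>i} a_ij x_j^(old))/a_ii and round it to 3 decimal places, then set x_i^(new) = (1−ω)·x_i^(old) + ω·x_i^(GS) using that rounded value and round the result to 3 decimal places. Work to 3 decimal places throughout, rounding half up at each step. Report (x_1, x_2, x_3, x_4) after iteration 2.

Iteration 1:
  x_1: GS value = (7 - (2.4)·0.000 - (-2)·0.000 - (-1)·0.000) / (8.4) = 0.833;  x_1 ← (1−ω)·0.000 + ω·0.833 = 1.116
  x_2: GS value = (-7 - (-1.5)·1.116 - (1.7)·0.000 - (0.1)·0.000) / (6.3) = -0.845;  x_2 ← (1−ω)·0.000 + ω·-0.845 = -1.132
  x_3: GS value = (-6 - (1)·1.116 - (2.3)·-1.132 - (1.3)·0.000) / (6.6) = -0.684;  x_3 ← (1−ω)·0.000 + ω·-0.684 = -0.917
  x_4: GS value = (4 - (-2)·1.116 - (-3.4)·-1.132 - (1)·-0.917) / (9.4) = 0.351;  x_4 ← (1−ω)·0.000 + ω·0.351 = 0.470
Iteration 2:
  x_1: GS value = (7 - (2.4)·-1.132 - (-2)·-0.917 - (-1)·0.470) / (8.4) = 0.994;  x_1 ← (1−ω)·1.116 + ω·0.994 = 0.953
  x_2: GS value = (-7 - (-1.5)·0.953 - (1.7)·-0.917 - (0.1)·0.470) / (6.3) = -0.644;  x_2 ← (1−ω)·-1.132 + ω·-0.644 = -0.478
  x_3: GS value = (-6 - (1)·0.953 - (2.3)·-0.478 - (1.3)·0.470) / (6.6) = -0.979;  x_3 ← (1−ω)·-0.917 + ω·-0.979 = -1.000
  x_4: GS value = (4 - (-2)·0.953 - (-3.4)·-0.478 - (1)·-1.000) / (9.4) = 0.562;  x_4 ← (1−ω)·0.470 + ω·0.562 = 0.593

(0.953, -0.478, -1.000, 0.593)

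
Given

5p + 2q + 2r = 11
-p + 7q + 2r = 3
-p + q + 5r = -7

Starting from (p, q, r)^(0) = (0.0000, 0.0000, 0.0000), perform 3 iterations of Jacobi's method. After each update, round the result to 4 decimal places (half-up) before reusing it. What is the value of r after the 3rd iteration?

-1.1109

Iteration 1:
  p = (11 - (2)·0.0000 - (2)·0.0000) / (5) = 2.2000
  q = (3 - (-1)·0.0000 - (2)·0.0000) / (7) = 0.4286
  r = (-7 - (-1)·0.0000 - (1)·0.0000) / (5) = -1.4000
Iteration 2:
  p = (11 - (2)·0.4286 - (2)·-1.4000) / (5) = 2.5886
  q = (3 - (-1)·2.2000 - (2)·-1.4000) / (7) = 1.1429
  r = (-7 - (-1)·2.2000 - (1)·0.4286) / (5) = -1.0457
Iteration 3:
  p = (11 - (2)·1.1429 - (2)·-1.0457) / (5) = 2.1611
  q = (3 - (-1)·2.5886 - (2)·-1.0457) / (7) = 1.0971
  r = (-7 - (-1)·2.5886 - (1)·1.1429) / (5) = -1.1109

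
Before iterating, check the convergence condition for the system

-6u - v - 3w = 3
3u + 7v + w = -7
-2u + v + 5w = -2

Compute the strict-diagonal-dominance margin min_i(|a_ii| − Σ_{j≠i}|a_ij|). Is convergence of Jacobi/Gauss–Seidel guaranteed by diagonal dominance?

row 1: |-6| − (1+3) = 2
row 2: |7| − (3+1) = 3
row 3: |5| − (2+1) = 2
minimum over rows = 2 → strictly diagonally dominant (convergence guaranteed)

2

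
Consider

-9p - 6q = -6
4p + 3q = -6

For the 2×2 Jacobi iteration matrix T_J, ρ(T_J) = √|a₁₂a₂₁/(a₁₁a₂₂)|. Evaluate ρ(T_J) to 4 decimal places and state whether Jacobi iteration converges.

0.9428

a₁₂a₂₁/(a₁₁a₂₂) = (-6)·(4) / ((-9)·(3)) = 0.888889
ρ = √|0.888889| = √0.888889 = 0.9428
ρ < 1, so Jacobi converges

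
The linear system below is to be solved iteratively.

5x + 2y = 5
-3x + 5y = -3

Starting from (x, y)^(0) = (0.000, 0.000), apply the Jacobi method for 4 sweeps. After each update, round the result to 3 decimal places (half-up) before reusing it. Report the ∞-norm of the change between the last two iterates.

0.144

Iteration 1:
  x = (5 - (2)·0.000) / (5) = 1.000
  y = (-3 - (-3)·0.000) / (5) = -0.600
Iteration 2:
  x = (5 - (2)·-0.600) / (5) = 1.240
  y = (-3 - (-3)·1.000) / (5) = 0.000
Iteration 3:
  x = (5 - (2)·0.000) / (5) = 1.000
  y = (-3 - (-3)·1.240) / (5) = 0.144
Iteration 4:
  x = (5 - (2)·0.144) / (5) = 0.942
  y = (-3 - (-3)·1.000) / (5) = 0.000
Change: (-0.058, -0.144) → max |·| = 0.144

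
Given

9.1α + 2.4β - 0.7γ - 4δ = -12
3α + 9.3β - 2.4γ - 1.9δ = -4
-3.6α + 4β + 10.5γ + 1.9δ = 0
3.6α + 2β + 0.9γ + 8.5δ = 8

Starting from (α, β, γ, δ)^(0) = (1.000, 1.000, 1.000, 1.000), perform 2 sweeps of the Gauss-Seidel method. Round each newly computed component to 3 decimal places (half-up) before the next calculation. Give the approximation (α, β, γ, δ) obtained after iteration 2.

Iteration 1:
  α = (-12 - (2.4)·1.000 - (-0.7)·1.000 - (-4)·1.000) / (9.1) = -1.066
  β = (-4 - (3)·-1.066 - (-2.4)·1.000 - (-1.9)·1.000) / (9.3) = 0.376
  γ = (0 - (-3.6)·-1.066 - (4)·0.376 - (1.9)·1.000) / (10.5) = -0.690
  δ = (8 - (3.6)·-1.066 - (2)·0.376 - (0.9)·-0.690) / (8.5) = 1.377
Iteration 2:
  α = (-12 - (2.4)·0.376 - (-0.7)·-0.690 - (-4)·1.377) / (9.1) = -0.866
  β = (-4 - (3)·-0.866 - (-2.4)·-0.690 - (-1.9)·1.377) / (9.3) = -0.047
  γ = (0 - (-3.6)·-0.866 - (4)·-0.047 - (1.9)·1.377) / (10.5) = -0.528
  δ = (8 - (3.6)·-0.866 - (2)·-0.047 - (0.9)·-0.528) / (8.5) = 1.375

(-0.866, -0.047, -0.528, 1.375)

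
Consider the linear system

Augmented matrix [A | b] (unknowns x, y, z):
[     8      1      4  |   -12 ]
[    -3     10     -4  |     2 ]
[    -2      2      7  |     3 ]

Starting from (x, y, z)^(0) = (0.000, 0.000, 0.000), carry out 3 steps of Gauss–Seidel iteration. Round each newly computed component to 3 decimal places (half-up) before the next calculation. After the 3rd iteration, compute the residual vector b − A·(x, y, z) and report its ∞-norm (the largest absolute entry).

Iteration 1:
  x = (-12 - (1)·0.000 - (4)·0.000) / (8) = -1.500
  y = (2 - (-3)·-1.500 - (-4)·0.000) / (10) = -0.250
  z = (3 - (-2)·-1.500 - (2)·-0.250) / (7) = 0.071
Iteration 2:
  x = (-12 - (1)·-0.250 - (4)·0.071) / (8) = -1.504
  y = (2 - (-3)·-1.504 - (-4)·0.071) / (10) = -0.223
  z = (3 - (-2)·-1.504 - (2)·-0.223) / (7) = 0.063
Iteration 3:
  x = (-12 - (1)·-0.223 - (4)·0.063) / (8) = -1.504
  y = (2 - (-3)·-1.504 - (-4)·0.063) / (10) = -0.226
  z = (3 - (-2)·-1.504 - (2)·-0.226) / (7) = 0.063
Residual b − A·x = (0.006, 0.000, 0.003); ∞-norm = 0.006

0.006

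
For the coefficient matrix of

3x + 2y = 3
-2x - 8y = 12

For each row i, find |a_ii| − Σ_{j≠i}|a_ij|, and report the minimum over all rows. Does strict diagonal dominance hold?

1

row 1: |3| − (2) = 1
row 2: |-8| − (2) = 6
minimum over rows = 1 → strictly diagonally dominant (convergence guaranteed)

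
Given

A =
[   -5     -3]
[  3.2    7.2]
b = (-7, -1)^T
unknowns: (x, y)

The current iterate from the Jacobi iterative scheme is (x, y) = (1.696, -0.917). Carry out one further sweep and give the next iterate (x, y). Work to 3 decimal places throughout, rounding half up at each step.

One sweep:
  x = (-7 - (-3)·-0.917) / (-5) = 1.950
  y = (-1 - (3.2)·1.696) / (7.2) = -0.893

(1.950, -0.893)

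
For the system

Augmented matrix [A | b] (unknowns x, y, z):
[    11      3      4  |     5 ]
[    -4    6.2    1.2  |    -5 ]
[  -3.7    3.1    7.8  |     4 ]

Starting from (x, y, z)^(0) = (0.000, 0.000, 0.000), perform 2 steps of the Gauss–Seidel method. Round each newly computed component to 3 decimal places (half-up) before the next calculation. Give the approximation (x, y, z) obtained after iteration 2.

Iteration 1:
  x = (5 - (3)·0.000 - (4)·0.000) / (11) = 0.455
  y = (-5 - (-4)·0.455 - (1.2)·0.000) / (6.2) = -0.513
  z = (4 - (-3.7)·0.455 - (3.1)·-0.513) / (7.8) = 0.933
Iteration 2:
  x = (5 - (3)·-0.513 - (4)·0.933) / (11) = 0.255
  y = (-5 - (-4)·0.255 - (1.2)·0.933) / (6.2) = -0.823
  z = (4 - (-3.7)·0.255 - (3.1)·-0.823) / (7.8) = 0.961

(0.255, -0.823, 0.961)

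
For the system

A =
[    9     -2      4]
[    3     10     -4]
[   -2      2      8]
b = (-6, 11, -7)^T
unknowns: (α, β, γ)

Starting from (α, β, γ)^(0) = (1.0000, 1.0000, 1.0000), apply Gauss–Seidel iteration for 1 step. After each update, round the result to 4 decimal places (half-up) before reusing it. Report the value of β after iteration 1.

Iteration 1:
  α = (-6 - (-2)·1.0000 - (4)·1.0000) / (9) = -0.8889
  β = (11 - (3)·-0.8889 - (-4)·1.0000) / (10) = 1.7667
  γ = (-7 - (-2)·-0.8889 - (2)·1.7667) / (8) = -1.5389

1.7667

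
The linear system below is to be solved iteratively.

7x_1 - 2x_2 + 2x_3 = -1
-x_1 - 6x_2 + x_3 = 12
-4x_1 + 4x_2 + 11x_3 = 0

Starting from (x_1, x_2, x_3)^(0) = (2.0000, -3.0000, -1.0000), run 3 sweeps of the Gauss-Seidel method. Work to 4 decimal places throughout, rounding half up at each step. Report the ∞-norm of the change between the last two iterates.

0.1221

Iteration 1:
  x_1 = (-1 - (-2)·-3.0000 - (2)·-1.0000) / (7) = -0.7143
  x_2 = (12 - (-1)·-0.7143 - (1)·-1.0000) / (-6) = -2.0476
  x_3 = (0 - (-4)·-0.7143 - (4)·-2.0476) / (11) = 0.4848
Iteration 2:
  x_1 = (-1 - (-2)·-2.0476 - (2)·0.4848) / (7) = -0.8664
  x_2 = (12 - (-1)·-0.8664 - (1)·0.4848) / (-6) = -1.7748
  x_3 = (0 - (-4)·-0.8664 - (4)·-1.7748) / (11) = 0.3303
Iteration 3:
  x_1 = (-1 - (-2)·-1.7748 - (2)·0.3303) / (7) = -0.7443
  x_2 = (12 - (-1)·-0.7443 - (1)·0.3303) / (-6) = -1.8209
  x_3 = (0 - (-4)·-0.7443 - (4)·-1.8209) / (11) = 0.3915
Change: (0.1221, -0.0461, 0.0612) → max |·| = 0.1221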